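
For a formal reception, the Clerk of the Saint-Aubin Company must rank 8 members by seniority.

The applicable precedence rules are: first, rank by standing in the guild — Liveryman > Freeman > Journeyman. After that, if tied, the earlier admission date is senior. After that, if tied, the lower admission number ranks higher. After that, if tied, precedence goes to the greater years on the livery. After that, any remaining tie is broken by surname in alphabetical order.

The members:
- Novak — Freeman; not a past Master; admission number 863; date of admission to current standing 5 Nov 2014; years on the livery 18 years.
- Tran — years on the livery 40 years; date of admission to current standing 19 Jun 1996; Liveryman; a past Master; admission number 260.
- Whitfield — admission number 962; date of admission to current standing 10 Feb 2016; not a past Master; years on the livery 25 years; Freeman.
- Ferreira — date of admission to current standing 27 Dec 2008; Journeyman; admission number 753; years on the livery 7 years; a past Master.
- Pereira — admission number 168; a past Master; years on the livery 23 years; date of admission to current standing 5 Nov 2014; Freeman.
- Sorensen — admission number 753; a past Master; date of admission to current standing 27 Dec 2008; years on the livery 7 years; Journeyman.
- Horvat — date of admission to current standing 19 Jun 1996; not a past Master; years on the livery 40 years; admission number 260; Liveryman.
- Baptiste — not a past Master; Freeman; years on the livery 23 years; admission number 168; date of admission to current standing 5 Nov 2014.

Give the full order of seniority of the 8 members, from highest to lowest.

By standing in the guild: Horvat and Tran (Liveryman); then Baptiste, Pereira, Novak and Whitfield (Freeman); then Ferreira and Sorensen (Journeyman).
Horvat and Tran both have date of admission to current standing 19 Jun 1996, so the next rule applies.
Horvat and Tran both have admission number 260, so the next rule applies.
Horvat and Tran both have years on the livery 40 years, so the next rule applies.
Among Horvat and Tran, alphabetically by surname: Horvat before Tran.
Among Baptiste, Pereira, Novak and Whitfield, by date of admission to current standing (earlier first): Baptiste, Pereira and Novak (5 Nov 2014) before Whitfield (10 Feb 2016).
Among Baptiste, Pereira and Novak, by admission number (lower first): Baptiste and Pereira (168) before Novak (863).
Baptiste and Pereira both have years on the livery 23 years, so the next rule applies.
Among Baptiste and Pereira, alphabetically by surname: Baptiste before Pereira.
Ferreira and Sorensen both have date of admission to current standing 27 Dec 2008, so the next rule applies.
Ferreira and Sorensen both have admission number 753, so the next rule applies.
Ferreira and Sorensen both have years on the livery 7 years, so the next rule applies.
Among Ferreira and Sorensen, alphabetically by surname: Ferreira before Sorensen.
Full order: Horvat, Tran, Baptiste, Pereira, Novak, Whitfield, Ferreira, Sorensen.

Horvat, Tran, Baptiste, Pereira, Novak, Whitfield, Ferreira, Sorensen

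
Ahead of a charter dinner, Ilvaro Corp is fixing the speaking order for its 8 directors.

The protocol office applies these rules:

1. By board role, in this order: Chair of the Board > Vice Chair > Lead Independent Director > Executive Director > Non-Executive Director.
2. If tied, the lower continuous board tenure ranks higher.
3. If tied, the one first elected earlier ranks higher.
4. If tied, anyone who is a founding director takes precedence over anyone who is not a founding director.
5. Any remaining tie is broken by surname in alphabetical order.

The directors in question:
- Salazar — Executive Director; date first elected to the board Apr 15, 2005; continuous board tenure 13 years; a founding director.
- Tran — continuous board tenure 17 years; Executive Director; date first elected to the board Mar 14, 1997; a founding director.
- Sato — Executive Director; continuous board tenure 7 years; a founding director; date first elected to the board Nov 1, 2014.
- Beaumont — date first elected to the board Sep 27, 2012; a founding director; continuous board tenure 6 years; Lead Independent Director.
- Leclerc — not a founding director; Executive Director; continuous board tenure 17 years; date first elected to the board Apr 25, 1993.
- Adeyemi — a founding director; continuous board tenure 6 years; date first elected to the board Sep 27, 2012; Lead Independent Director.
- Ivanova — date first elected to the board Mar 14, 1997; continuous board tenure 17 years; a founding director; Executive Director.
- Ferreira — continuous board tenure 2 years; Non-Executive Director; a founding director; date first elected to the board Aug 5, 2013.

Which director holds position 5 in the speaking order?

Leclerc

By board role: Adeyemi and Beaumont (Lead Independent Director); then Sato, Salazar, Leclerc, Ivanova and Tran (Executive Director); then Ferreira (Non-Executive Director).
Adeyemi and Beaumont both have continuous board tenure 6 years, so the next rule applies.
Adeyemi and Beaumont both have date first elected to the board Sep 27, 2012, so the next rule applies.
Adeyemi and Beaumont are each a founding director, so the next rule applies.
Among Adeyemi and Beaumont, alphabetically by surname: Adeyemi before Beaumont.
Among Sato, Salazar, Leclerc, Ivanova and Tran, by continuous board tenure (lower first): Sato (7 years) before Salazar (13 years) before Leclerc, Ivanova and Tran (17 years).
Among Leclerc, Ivanova and Tran, by date first elected to the board (earlier first): Leclerc (Apr 25, 1993) before Ivanova and Tran (Mar 14, 1997).
Ivanova and Tran are each a founding director, so the next rule applies.
Among Ivanova and Tran, alphabetically by surname: Ivanova before Tran.
Order: Adeyemi, Beaumont, Sato, Salazar, Leclerc, Ivanova, Tran, Ferreira.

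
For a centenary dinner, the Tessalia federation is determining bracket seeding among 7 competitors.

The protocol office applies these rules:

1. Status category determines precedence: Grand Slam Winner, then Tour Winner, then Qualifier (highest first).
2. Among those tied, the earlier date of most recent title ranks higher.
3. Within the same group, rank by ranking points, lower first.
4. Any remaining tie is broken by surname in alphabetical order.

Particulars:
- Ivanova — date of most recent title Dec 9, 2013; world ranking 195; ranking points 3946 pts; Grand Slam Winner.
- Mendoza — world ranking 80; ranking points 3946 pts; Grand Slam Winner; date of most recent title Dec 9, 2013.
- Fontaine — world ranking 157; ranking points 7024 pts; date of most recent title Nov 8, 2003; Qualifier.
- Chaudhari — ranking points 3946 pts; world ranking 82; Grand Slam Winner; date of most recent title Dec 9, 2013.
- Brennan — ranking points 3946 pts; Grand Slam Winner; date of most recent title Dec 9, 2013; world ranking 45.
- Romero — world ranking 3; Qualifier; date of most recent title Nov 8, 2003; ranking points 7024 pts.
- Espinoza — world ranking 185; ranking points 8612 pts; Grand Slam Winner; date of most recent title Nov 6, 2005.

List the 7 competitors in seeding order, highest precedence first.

Espinoza, Brennan, Chaudhari, Ivanova, Mendoza, Fontaine, Romero

By status category: Espinoza, Brennan, Chaudhari, Ivanova and Mendoza (Grand Slam Winner); then Fontaine and Romero (Qualifier).
Among Espinoza, Brennan, Chaudhari, Ivanova and Mendoza, by date of most recent title (earlier first): Espinoza (Nov 6, 2005) before Brennan, Chaudhari, Ivanova and Mendoza (Dec 9, 2013).
Brennan, Chaudhari, Ivanova and Mendoza all have ranking points 3946 pts, so the next rule applies.
Among Brennan, Chaudhari, Ivanova and Mendoza, alphabetically by surname: Brennan before Chaudhari before Ivanova before Mendoza.
Fontaine and Romero both have date of most recent title Nov 8, 2003, so the next rule applies.
Fontaine and Romero both have ranking points 7024 pts, so the next rule applies.
Among Fontaine and Romero, alphabetically by surname: Fontaine before Romero.
Full order: Espinoza, Brennan, Chaudhari, Ivanova, Mendoza, Fontaine, Romero.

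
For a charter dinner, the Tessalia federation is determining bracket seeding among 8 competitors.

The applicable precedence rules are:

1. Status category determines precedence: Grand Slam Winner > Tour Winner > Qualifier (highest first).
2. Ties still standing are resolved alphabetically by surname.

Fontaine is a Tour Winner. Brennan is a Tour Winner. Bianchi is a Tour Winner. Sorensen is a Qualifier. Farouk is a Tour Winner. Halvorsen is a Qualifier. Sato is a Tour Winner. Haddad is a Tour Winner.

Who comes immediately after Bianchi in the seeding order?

By status category: Bianchi, Brennan, Farouk, Fontaine, Haddad and Sato (Tour Winner); then Halvorsen and Sorensen (Qualifier).
Among Bianchi, Brennan, Farouk, Fontaine, Haddad and Sato, alphabetically by surname: Bianchi before Brennan before Farouk before Fontaine before Haddad before Sato.
Among Halvorsen and Sorensen, alphabetically by surname: Halvorsen before Sorensen.
Order: Bianchi, Brennan, Farouk, Fontaine, Haddad, Sato, Halvorsen, Sorensen.

Brennan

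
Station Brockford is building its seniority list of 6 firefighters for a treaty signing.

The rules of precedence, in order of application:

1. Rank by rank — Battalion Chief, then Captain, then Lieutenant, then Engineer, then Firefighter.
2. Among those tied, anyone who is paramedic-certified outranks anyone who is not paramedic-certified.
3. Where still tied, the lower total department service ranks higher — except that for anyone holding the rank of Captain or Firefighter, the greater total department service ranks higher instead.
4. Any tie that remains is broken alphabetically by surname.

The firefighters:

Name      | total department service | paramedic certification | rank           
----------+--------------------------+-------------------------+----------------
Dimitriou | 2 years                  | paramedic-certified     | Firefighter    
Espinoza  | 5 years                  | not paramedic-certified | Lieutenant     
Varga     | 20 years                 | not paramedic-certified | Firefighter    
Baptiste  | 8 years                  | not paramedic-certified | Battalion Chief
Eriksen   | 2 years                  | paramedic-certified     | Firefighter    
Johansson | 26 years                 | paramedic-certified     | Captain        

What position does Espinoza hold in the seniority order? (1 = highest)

By rank: Baptiste (Battalion Chief); then Johansson (Captain); then Espinoza (Lieutenant); then Dimitriou, Eriksen and Varga (Firefighter).
Among Dimitriou, Eriksen and Varga, paramedic-certified before not paramedic-certified: Dimitriou and Eriksen (paramedic-certified) before Varga (not paramedic-certified).
Dimitriou and Eriksen both have total department service 2 years, so the next rule applies.
Among Dimitriou and Eriksen, alphabetically by surname: Dimitriou before Eriksen.
Order: Baptiste, Johansson, Espinoza, Dimitriou, Eriksen, Varga. So position 3.

3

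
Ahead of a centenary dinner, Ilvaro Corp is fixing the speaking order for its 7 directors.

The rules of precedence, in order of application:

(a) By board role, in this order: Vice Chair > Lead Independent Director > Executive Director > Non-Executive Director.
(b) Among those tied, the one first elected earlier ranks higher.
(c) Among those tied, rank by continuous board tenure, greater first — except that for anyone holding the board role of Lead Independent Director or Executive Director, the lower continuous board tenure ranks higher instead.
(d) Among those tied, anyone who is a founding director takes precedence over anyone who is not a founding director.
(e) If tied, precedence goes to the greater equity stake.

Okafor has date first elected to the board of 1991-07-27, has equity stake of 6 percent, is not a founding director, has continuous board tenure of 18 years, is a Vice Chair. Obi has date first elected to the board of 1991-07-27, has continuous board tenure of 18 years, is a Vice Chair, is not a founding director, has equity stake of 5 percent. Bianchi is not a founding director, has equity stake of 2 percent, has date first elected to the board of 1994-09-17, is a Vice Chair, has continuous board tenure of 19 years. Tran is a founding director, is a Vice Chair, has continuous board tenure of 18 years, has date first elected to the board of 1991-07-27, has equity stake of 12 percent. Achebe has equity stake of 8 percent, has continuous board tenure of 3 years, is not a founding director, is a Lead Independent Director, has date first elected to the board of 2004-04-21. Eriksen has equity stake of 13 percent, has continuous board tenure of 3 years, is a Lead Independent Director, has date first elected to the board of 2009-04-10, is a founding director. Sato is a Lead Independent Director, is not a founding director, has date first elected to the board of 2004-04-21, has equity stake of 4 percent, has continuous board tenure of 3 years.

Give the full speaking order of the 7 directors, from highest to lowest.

Tran, Okafor, Obi, Bianchi, Achebe, Sato, Eriksen

By board role: Tran, Okafor, Obi and Bianchi (Vice Chair); then Achebe, Sato and Eriksen (Lead Independent Director).
Among Tran, Okafor, Obi and Bianchi, by date first elected to the board (earlier first): Tran, Okafor and Obi (1991-07-27) before Bianchi (1994-09-17).
Tran, Okafor and Obi all have continuous board tenure 18 years, so the next rule applies.
Among Tran, Okafor and Obi, a founding director before not a founding director: Tran (a founding director) before Okafor and Obi (not a founding director).
Among Okafor and Obi, by equity stake (higher first): Okafor (6 percent) before Obi (5 percent).
Among Achebe, Sato and Eriksen, by date first elected to the board (earlier first): Achebe and Sato (2004-04-21) before Eriksen (2009-04-10).
Achebe and Sato both have continuous board tenure 3 years, so the next rule applies.
Achebe and Sato are each not a founding director, so the next rule applies.
Among Achebe and Sato, by equity stake (higher first): Achebe (8 percent) before Sato (4 percent).
Full order: Tran, Okafor, Obi, Bianchi, Achebe, Sato, Eriksen.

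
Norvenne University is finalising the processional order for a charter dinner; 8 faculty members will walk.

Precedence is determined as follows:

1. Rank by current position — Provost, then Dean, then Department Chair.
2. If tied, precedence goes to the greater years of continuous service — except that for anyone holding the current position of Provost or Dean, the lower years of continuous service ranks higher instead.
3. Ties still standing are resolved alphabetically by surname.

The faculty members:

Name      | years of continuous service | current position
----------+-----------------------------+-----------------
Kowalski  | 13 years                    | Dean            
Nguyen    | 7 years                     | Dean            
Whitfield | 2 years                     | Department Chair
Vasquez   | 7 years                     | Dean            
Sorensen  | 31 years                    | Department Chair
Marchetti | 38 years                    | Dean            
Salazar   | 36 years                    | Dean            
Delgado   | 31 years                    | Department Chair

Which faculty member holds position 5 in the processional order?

Marchetti

By current position: Nguyen, Vasquez, Kowalski, Salazar and Marchetti (Dean); then Delgado, Sorensen and Whitfield (Department Chair).
Among Nguyen, Vasquez, Kowalski, Salazar and Marchetti, by years of continuous service (lower first) (reversed rule for this group): Nguyen and Vasquez (7 years) before Kowalski (13 years) before Salazar (36 years) before Marchetti (38 years).
Among Nguyen and Vasquez, alphabetically by surname: Nguyen before Vasquez.
Among Delgado, Sorensen and Whitfield, by years of continuous service (higher first): Delgado and Sorensen (31 years) before Whitfield (2 years).
Among Delgado and Sorensen, alphabetically by surname: Delgado before Sorensen.
Order: Nguyen, Vasquez, Kowalski, Salazar, Marchetti, Delgado, Sorensen, Whitfield.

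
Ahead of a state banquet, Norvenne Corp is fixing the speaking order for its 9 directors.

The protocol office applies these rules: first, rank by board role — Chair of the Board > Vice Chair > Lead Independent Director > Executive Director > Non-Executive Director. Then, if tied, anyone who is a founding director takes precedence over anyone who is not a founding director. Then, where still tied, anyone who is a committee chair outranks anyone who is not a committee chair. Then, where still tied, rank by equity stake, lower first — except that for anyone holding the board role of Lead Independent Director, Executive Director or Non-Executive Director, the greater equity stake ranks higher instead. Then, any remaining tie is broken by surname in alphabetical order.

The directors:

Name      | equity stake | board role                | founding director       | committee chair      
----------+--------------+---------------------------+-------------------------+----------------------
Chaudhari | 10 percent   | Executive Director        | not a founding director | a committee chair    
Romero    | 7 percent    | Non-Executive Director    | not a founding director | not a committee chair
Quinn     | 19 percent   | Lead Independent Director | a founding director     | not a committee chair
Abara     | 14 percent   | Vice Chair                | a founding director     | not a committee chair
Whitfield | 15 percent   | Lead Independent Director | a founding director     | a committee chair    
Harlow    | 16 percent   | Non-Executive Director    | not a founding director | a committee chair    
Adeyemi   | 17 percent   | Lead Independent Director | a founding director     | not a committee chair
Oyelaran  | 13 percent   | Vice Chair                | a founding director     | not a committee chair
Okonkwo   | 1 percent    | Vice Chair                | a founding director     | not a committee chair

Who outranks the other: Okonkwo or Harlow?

By board role: Okonkwo, Oyelaran and Abara (Vice Chair); then Whitfield, Quinn and Adeyemi (Lead Independent Director); then Chaudhari (Executive Director); then Harlow and Romero (Non-Executive Director).
Okonkwo, Oyelaran and Abara are each a founding director, so the next rule applies.
Okonkwo, Oyelaran and Abara are each not a committee chair, so the next rule applies.
Among Okonkwo, Oyelaran and Abara, by equity stake (lower first): Okonkwo (1 percent) before Oyelaran (13 percent) before Abara (14 percent).
Whitfield, Quinn and Adeyemi are each a founding director, so the next rule applies.
Among Whitfield, Quinn and Adeyemi, a committee chair before not a committee chair: Whitfield (a committee chair) before Quinn and Adeyemi (not a committee chair).
Among Quinn and Adeyemi, by equity stake (higher first) (reversed rule for this group): Quinn (19 percent) before Adeyemi (17 percent).
Harlow and Romero are each not a founding director, so the next rule applies.
Among Harlow and Romero, a committee chair before not a committee chair: Harlow (a committee chair) before Romero (not a committee chair).
So Okonkwo takes precedence.

Okonkwo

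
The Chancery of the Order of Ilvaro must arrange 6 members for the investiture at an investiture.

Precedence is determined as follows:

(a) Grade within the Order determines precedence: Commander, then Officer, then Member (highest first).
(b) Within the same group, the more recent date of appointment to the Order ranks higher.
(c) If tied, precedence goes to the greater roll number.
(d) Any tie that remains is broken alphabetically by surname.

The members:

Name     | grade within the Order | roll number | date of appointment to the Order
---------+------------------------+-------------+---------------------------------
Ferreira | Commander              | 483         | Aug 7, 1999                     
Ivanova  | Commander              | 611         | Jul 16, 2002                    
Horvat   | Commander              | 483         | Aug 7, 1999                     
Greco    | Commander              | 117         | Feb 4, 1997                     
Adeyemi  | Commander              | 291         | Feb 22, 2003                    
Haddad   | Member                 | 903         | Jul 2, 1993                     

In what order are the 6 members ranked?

Adeyemi, Ivanova, Ferreira, Horvat, Greco, Haddad

By grade within the Order: Adeyemi, Ivanova, Ferreira, Horvat and Greco (Commander); then Haddad (Member).
Among Adeyemi, Ivanova, Ferreira, Horvat and Greco, by date of appointment to the Order (later first): Adeyemi (Feb 22, 2003) before Ivanova (Jul 16, 2002) before Ferreira and Horvat (Aug 7, 1999) before Greco (Feb 4, 1997).
Ferreira and Horvat both have roll number 483, so the next rule applies.
Among Ferreira and Horvat, alphabetically by surname: Ferreira before Horvat.
Full order: Adeyemi, Ivanova, Ferreira, Horvat, Greco, Haddad.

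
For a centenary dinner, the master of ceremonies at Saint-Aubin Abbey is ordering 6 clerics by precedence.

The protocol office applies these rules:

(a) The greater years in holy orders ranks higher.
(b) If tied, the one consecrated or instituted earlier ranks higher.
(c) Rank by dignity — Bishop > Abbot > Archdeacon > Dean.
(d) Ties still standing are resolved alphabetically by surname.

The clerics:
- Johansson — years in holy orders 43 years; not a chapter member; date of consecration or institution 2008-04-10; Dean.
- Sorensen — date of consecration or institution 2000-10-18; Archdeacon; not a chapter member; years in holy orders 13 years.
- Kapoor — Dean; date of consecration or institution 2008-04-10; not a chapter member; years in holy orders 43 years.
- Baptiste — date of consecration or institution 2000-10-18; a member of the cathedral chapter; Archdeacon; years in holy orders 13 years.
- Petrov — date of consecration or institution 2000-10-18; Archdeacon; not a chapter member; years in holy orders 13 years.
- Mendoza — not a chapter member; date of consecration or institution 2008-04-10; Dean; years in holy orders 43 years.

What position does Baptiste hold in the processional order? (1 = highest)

By years in holy orders (higher first): Johansson, Kapoor and Mendoza (each 43 years); then Baptiste, Petrov and Sorensen (each 13 years).
Johansson, Kapoor and Mendoza all have date of consecration or institution 2008-04-10, so the next rule applies.
Johansson, Kapoor and Mendoza are each Dean, so the next rule applies.
Among Johansson, Kapoor and Mendoza, alphabetically by surname: Johansson before Kapoor before Mendoza.
Baptiste, Petrov and Sorensen all have date of consecration or institution 2000-10-18, so the next rule applies.
Baptiste, Petrov and Sorensen are each Archdeacon, so the next rule applies.
Among Baptiste, Petrov and Sorensen, alphabetically by surname: Baptiste before Petrov before Sorensen.
Order: Johansson, Kapoor, Mendoza, Baptiste, Petrov, Sorensen. So position 4.

4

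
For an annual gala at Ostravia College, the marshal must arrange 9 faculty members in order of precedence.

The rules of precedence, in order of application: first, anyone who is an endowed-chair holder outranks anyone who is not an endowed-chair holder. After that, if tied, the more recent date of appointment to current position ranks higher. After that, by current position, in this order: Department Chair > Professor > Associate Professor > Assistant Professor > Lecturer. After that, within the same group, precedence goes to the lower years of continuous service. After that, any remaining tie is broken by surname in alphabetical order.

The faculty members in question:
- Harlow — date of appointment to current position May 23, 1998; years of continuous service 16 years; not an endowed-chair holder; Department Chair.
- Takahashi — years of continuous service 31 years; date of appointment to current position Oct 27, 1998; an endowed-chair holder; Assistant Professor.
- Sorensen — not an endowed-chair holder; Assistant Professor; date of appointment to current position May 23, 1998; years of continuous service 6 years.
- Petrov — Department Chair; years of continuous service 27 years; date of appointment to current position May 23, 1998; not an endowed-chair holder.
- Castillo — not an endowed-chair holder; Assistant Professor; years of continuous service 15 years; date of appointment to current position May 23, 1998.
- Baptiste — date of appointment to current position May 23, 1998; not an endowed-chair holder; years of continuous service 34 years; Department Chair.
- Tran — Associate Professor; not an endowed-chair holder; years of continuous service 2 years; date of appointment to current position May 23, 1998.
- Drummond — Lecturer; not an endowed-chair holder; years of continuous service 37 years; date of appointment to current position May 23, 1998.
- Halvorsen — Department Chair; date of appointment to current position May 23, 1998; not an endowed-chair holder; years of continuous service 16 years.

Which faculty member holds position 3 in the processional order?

By the first rule: Takahashi (an endowed-chair holder); then Halvorsen, Harlow, Petrov, Baptiste, Tran, Sorensen, Castillo and Drummond (each not an endowed-chair holder).
Halvorsen, Harlow, Petrov, Baptiste, Tran, Sorensen, Castillo and Drummond all have date of appointment to current position May 23, 1998, so the next rule applies.
Among Halvorsen, Harlow, Petrov, Baptiste, Tran, Sorensen, Castillo and Drummond, by current position: Halvorsen, Harlow, Petrov and Baptiste (Department Chair) before Tran (Associate Professor) before Sorensen and Castillo (Assistant Professor) before Drummond (Lecturer).
Among Halvorsen, Harlow, Petrov and Baptiste, by years of continuous service (lower first): Halvorsen and Harlow (16 years) before Petrov (27 years) before Baptiste (34 years).
Among Halvorsen and Harlow, alphabetically by surname: Halvorsen before Harlow.
Among Sorensen and Castillo, by years of continuous service (lower first): Sorensen (6 years) before Castillo (15 years).
Order: Takahashi, Halvorsen, Harlow, Petrov, Baptiste, Tran, Sorensen, Castillo, Drummond.

Harlow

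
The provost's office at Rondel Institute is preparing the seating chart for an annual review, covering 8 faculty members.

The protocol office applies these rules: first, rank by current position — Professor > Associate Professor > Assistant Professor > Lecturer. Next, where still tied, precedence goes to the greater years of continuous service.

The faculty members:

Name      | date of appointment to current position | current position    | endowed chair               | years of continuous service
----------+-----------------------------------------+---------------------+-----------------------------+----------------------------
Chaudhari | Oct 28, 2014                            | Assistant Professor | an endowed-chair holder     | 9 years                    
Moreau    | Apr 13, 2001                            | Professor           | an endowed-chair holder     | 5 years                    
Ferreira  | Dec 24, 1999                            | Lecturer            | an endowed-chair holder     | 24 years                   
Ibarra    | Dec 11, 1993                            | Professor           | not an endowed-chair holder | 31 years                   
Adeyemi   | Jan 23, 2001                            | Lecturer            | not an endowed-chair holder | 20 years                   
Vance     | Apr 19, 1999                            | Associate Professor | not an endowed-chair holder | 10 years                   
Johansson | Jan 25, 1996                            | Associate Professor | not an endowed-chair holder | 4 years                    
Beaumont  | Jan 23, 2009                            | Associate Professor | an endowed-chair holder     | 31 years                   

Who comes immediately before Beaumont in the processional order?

Moreau

By current position: Ibarra and Moreau (Professor); then Beaumont, Vance and Johansson (Associate Professor); then Chaudhari (Assistant Professor); then Ferreira and Adeyemi (Lecturer).
Among Ibarra and Moreau, by years of continuous service (higher first): Ibarra (31 years) before Moreau (5 years).
Among Beaumont, Vance and Johansson, by years of continuous service (higher first): Beaumont (31 years) before Vance (10 years) before Johansson (4 years).
Among Ferreira and Adeyemi, by years of continuous service (higher first): Ferreira (24 years) before Adeyemi (20 years).
Order: Ibarra, Moreau, Beaumont, Vance, Johansson, Chaudhari, Ferreira, Adeyemi.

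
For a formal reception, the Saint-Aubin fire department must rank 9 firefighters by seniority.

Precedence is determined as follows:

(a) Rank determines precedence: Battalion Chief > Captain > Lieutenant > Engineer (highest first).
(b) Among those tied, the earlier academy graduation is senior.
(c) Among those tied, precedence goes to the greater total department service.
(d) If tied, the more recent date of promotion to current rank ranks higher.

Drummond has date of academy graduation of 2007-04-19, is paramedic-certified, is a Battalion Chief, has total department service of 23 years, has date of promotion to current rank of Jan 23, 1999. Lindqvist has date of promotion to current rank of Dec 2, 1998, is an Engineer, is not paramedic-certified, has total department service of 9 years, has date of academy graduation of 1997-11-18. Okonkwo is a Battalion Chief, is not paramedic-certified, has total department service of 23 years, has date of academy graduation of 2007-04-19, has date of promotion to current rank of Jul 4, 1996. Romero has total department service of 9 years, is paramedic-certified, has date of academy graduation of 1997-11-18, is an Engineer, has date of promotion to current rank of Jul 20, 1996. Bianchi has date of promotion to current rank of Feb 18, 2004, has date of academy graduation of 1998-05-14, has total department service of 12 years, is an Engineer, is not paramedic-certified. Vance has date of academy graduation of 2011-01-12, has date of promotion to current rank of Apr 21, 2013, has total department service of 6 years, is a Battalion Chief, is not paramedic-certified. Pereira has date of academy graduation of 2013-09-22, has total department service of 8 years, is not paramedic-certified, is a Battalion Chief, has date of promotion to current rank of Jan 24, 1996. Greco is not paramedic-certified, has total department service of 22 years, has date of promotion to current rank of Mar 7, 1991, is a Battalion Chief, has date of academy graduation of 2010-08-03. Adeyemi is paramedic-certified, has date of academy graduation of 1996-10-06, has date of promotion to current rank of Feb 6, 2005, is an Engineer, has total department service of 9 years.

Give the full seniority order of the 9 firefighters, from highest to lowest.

By rank: Drummond, Okonkwo, Greco, Vance and Pereira (Battalion Chief); then Adeyemi, Lindqvist, Romero and Bianchi (Engineer).
Among Drummond, Okonkwo, Greco, Vance and Pereira, by date of academy graduation (earlier first): Drummond and Okonkwo (2007-04-19) before Greco (2010-08-03) before Vance (2011-01-12) before Pereira (2013-09-22).
Drummond and Okonkwo both have total department service 23 years, so the next rule applies.
Among Drummond and Okonkwo, by date of promotion to current rank (later first): Drummond (Jan 23, 1999) before Okonkwo (Jul 4, 1996).
Among Adeyemi, Lindqvist, Romero and Bianchi, by date of academy graduation (earlier first): Adeyemi (1996-10-06) before Lindqvist and Romero (1997-11-18) before Bianchi (1998-05-14).
Lindqvist and Romero both have total department service 9 years, so the next rule applies.
Among Lindqvist and Romero, by date of promotion to current rank (later first): Lindqvist (Dec 2, 1998) before Romero (Jul 20, 1996).
Full order: Drummond, Okonkwo, Greco, Vance, Pereira, Adeyemi, Lindqvist, Romero, Bianchi.

Drummond, Okonkwo, Greco, Vance, Pereira, Adeyemi, Lindqvist, Romero, Bianchi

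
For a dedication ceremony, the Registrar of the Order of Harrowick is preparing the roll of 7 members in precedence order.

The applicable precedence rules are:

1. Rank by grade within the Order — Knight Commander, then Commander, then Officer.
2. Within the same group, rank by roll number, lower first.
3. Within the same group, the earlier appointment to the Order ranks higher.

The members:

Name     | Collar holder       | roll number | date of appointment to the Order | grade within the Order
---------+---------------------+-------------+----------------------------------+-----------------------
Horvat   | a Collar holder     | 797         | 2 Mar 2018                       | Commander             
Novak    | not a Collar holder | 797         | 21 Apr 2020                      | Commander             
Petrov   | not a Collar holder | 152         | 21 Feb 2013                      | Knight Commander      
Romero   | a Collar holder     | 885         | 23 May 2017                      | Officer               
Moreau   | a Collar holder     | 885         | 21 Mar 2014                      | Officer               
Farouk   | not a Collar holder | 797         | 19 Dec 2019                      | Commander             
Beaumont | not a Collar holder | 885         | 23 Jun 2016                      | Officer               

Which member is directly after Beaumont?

By grade within the Order: Petrov (Knight Commander); then Horvat, Farouk and Novak (Commander); then Moreau, Beaumont and Romero (Officer).
Horvat, Farouk and Novak all have roll number 797, so the next rule applies.
Among Horvat, Farouk and Novak, by date of appointment to the Order (earlier first): Horvat (2 Mar 2018) before Farouk (19 Dec 2019) before Novak (21 Apr 2020).
Moreau, Beaumont and Romero all have roll number 885, so the next rule applies.
Among Moreau, Beaumont and Romero, by date of appointment to the Order (earlier first): Moreau (21 Mar 2014) before Beaumont (23 Jun 2016) before Romero (23 May 2017).
Order: Petrov, Horvat, Farouk, Novak, Moreau, Beaumont, Romero.

Romero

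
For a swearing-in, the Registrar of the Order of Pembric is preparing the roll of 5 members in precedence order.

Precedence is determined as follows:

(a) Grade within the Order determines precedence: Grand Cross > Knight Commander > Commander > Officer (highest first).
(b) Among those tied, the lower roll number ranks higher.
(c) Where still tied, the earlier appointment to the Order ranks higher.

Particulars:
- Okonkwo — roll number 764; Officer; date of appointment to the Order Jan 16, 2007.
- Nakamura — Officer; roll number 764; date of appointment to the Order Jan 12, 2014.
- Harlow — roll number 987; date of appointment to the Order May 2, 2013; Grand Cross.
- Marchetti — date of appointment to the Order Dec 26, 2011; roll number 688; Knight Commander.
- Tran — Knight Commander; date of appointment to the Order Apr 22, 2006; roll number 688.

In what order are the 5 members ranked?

By grade within the Order: Harlow (Grand Cross); then Tran and Marchetti (Knight Commander); then Okonkwo and Nakamura (Officer).
Tran and Marchetti both have roll number 688, so the next rule applies.
Among Tran and Marchetti, by date of appointment to the Order (earlier first): Tran (Apr 22, 2006) before Marchetti (Dec 26, 2011).
Okonkwo and Nakamura both have roll number 764, so the next rule applies.
Among Okonkwo and Nakamura, by date of appointment to the Order (earlier first): Okonkwo (Jan 16, 2007) before Nakamura (Jan 12, 2014).
Full order: Harlow, Tran, Marchetti, Okonkwo, Nakamura.

Harlow, Tran, Marchetti, Okonkwo, Nakamura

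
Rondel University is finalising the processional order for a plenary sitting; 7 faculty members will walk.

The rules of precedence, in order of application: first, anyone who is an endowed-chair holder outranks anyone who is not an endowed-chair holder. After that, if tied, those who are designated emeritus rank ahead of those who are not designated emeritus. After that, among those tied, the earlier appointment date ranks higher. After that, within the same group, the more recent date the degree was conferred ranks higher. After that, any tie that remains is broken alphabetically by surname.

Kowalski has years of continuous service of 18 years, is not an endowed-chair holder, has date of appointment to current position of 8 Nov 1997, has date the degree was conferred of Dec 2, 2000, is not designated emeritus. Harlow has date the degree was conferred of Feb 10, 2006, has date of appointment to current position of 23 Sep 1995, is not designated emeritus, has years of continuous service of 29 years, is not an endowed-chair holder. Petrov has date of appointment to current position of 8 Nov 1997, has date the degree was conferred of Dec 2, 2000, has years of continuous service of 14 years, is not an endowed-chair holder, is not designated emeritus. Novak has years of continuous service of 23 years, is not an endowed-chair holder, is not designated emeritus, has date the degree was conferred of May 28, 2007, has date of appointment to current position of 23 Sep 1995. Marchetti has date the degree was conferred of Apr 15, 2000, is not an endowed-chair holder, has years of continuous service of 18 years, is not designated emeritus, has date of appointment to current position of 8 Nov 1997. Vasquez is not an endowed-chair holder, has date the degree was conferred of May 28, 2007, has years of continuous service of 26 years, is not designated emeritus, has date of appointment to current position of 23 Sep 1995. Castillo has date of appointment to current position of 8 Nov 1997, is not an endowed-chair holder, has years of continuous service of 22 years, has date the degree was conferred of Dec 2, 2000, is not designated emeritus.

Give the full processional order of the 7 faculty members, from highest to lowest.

Novak, Vasquez, Harlow, Castillo, Kowalski, Petrov, Marchetti

By the first rule: Novak, Vasquez, Harlow, Castillo, Kowalski, Petrov and Marchetti (each not an endowed-chair holder).
Novak, Vasquez, Harlow, Castillo, Kowalski, Petrov and Marchetti are each not designated emeritus, so the next rule applies.
Among Novak, Vasquez, Harlow, Castillo, Kowalski, Petrov and Marchetti, by date of appointment to current position (earlier first): Novak, Vasquez and Harlow (23 Sep 1995) before Castillo, Kowalski, Petrov and Marchetti (8 Nov 1997).
Among Novak, Vasquez and Harlow, by date the degree was conferred (later first): Novak and Vasquez (May 28, 2007) before Harlow (Feb 10, 2006).
Among Novak and Vasquez, alphabetically by surname: Novak before Vasquez.
Among Castillo, Kowalski, Petrov and Marchetti, by date the degree was conferred (later first): Castillo, Kowalski and Petrov (Dec 2, 2000) before Marchetti (Apr 15, 2000).
Among Castillo, Kowalski and Petrov, alphabetically by surname: Castillo before Kowalski before Petrov.
Full order: Novak, Vasquez, Harlow, Castillo, Kowalski, Petrov, Marchetti.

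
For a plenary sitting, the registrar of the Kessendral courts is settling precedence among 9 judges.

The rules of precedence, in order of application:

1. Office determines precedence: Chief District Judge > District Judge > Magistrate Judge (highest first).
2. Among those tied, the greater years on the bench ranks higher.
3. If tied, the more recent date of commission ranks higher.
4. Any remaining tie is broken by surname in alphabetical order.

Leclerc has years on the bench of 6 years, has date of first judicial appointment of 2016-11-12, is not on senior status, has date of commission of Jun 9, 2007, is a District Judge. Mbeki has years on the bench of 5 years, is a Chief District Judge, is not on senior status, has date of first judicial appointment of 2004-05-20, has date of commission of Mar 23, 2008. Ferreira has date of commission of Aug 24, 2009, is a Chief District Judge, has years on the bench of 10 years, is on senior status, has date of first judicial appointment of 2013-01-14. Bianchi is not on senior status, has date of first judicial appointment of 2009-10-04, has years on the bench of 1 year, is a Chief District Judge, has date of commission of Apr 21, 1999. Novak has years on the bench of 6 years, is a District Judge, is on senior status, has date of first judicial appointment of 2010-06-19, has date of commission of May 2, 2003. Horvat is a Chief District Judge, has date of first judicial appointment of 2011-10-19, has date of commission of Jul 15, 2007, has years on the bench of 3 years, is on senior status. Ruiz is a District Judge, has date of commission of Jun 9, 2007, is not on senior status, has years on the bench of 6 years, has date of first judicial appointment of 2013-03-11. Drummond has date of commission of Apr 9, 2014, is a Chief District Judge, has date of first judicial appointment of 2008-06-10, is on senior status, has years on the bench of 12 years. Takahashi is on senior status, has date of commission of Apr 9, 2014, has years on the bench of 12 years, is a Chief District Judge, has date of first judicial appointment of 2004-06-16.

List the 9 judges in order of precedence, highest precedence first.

By office: Drummond, Takahashi, Ferreira, Mbeki, Horvat and Bianchi (Chief District Judge); then Leclerc, Ruiz and Novak (District Judge).
Among Drummond, Takahashi, Ferreira, Mbeki, Horvat and Bianchi, by years on the bench (higher first): Drummond and Takahashi (12 years) before Ferreira (10 years) before Mbeki (5 years) before Horvat (3 years) before Bianchi (1 year).
Drummond and Takahashi both have date of commission Apr 9, 2014, so the next rule applies.
Among Drummond and Takahashi, alphabetically by surname: Drummond before Takahashi.
Leclerc, Ruiz and Novak all have years on the bench 6 years, so the next rule applies.
Among Leclerc, Ruiz and Novak, by date of commission (later first): Leclerc and Ruiz (Jun 9, 2007) before Novak (May 2, 2003).
Among Leclerc and Ruiz, alphabetically by surname: Leclerc before Ruiz.
Full order: Drummond, Takahashi, Ferreira, Mbeki, Horvat, Bianchi, Leclerc, Ruiz, Novak.

Drummond, Takahashi, Ferreira, Mbeki, Horvat, Bianchi, Leclerc, Ruiz, Novak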